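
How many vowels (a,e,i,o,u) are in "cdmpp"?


Input: cdmpp
Checking each character:
  'c' at position 0: consonant
  'd' at position 1: consonant
  'm' at position 2: consonant
  'p' at position 3: consonant
  'p' at position 4: consonant
Total vowels: 0

0


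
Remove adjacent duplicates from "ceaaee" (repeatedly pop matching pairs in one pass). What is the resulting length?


Input: ceaaee
Stack-based adjacent duplicate removal:
  Read 'c': push. Stack: c
  Read 'e': push. Stack: ce
  Read 'a': push. Stack: cea
  Read 'a': matches stack top 'a' => pop. Stack: ce
  Read 'e': matches stack top 'e' => pop. Stack: c
  Read 'e': push. Stack: ce
Final stack: "ce" (length 2)

2


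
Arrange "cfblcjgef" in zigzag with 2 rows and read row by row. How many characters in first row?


Zigzag "cfblcjgef" into 2 rows:
Placing characters:
  'c' => row 0
  'f' => row 1
  'b' => row 0
  'l' => row 1
  'c' => row 0
  'j' => row 1
  'g' => row 0
  'e' => row 1
  'f' => row 0
Rows:
  Row 0: "cbcgf"
  Row 1: "flje"
First row length: 5

5


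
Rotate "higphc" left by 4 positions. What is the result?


Input: "higphc", rotate left by 4
First 4 characters: "higp"
Remaining characters: "hc"
Concatenate remaining + first: "hc" + "higp" = "hchigp"

hchigp


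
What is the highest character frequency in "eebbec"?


Input: eebbec
Character counts:
  'b': 2
  'c': 1
  'e': 3
Maximum frequency: 3

3


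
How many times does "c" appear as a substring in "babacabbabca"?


Searching for "c" in "babacabbabca"
Scanning each position:
  Position 0: "b" => no
  Position 1: "a" => no
  Position 2: "b" => no
  Position 3: "a" => no
  Position 4: "c" => MATCH
  Position 5: "a" => no
  Position 6: "b" => no
  Position 7: "b" => no
  Position 8: "a" => no
  Position 9: "b" => no
  Position 10: "c" => MATCH
  Position 11: "a" => no
Total occurrences: 2

2


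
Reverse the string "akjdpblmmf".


Input: akjdpblmmf
Reading characters right to left:
  Position 9: 'f'
  Position 8: 'm'
  Position 7: 'm'
  Position 6: 'l'
  Position 5: 'b'
  Position 4: 'p'
  Position 3: 'd'
  Position 2: 'j'
  Position 1: 'k'
  Position 0: 'a'
Reversed: fmmlbpdjka

fmmlbpdjka


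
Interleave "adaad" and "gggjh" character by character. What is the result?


Interleaving "adaad" and "gggjh":
  Position 0: 'a' from first, 'g' from second => "ag"
  Position 1: 'd' from first, 'g' from second => "dg"
  Position 2: 'a' from first, 'g' from second => "ag"
  Position 3: 'a' from first, 'j' from second => "aj"
  Position 4: 'd' from first, 'h' from second => "dh"
Result: agdgagajdh

agdgagajdh


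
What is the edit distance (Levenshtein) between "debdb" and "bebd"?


Computing edit distance: "debdb" -> "bebd"
DP table:
           b    e    b    d
      0    1    2    3    4
  d   1    1    2    3    3
  e   2    2    1    2    3
  b   3    2    2    1    2
  d   4    3    3    2    1
  b   5    4    4    3    2
Edit distance = dp[5][4] = 2

2


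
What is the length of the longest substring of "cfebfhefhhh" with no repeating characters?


Input: "cfebfhefhhh"
Sliding window (track last position of each char):
  Position 0 ('c'): window [0,0] length 1 -- new best
  Position 1 ('f'): window [0,1] length 2 -- new best
  Position 2 ('e'): window [0,2] length 3 -- new best
  Position 3 ('b'): window [0,3] length 4 -- new best
  Position 4 ('f'): repeat (last at 1), move window start to 2
  Position 4 ('f'): window [2,4] length 3
  Position 5 ('h'): window [2,5] length 4
  Position 6 ('e'): repeat (last at 2), move window start to 3
  Position 6 ('e'): window [3,6] length 4
  Position 7 ('f'): repeat (last at 4), move window start to 5
  Position 7 ('f'): window [5,7] length 3
  Position 8 ('h'): repeat (last at 5), move window start to 6
  Position 8 ('h'): window [6,8] length 3
  Position 9 ('h'): repeat (last at 8), move window start to 9
  Position 9 ('h'): window [9,9] length 1
  Position 10 ('h'): repeat (last at 9), move window start to 10
  Position 10 ('h'): window [10,10] length 1
Longest substring with no repeats: "cfeb" with length 4

4


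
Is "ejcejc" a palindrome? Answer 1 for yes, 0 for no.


Input: ejcejc
Reversed: cjecje
  Compare pos 0 ('e') with pos 5 ('c'): MISMATCH
  Compare pos 1 ('j') with pos 4 ('j'): match
  Compare pos 2 ('c') with pos 3 ('e'): MISMATCH
Result: not a palindrome

0


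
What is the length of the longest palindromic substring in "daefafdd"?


Input: "daefafdd"
Checking substrings for palindromes:
  [3:6] "faf" (len 3) => palindrome
  [6:8] "dd" (len 2) => palindrome
Longest palindromic substring: "faf" with length 3

3


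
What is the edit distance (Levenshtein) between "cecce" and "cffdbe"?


Computing edit distance: "cecce" -> "cffdbe"
DP table:
           c    f    f    d    b    e
      0    1    2    3    4    5    6
  c   1    0    1    2    3    4    5
  e   2    1    1    2    3    4    4
  c   3    2    2    2    3    4    5
  c   4    3    3    3    3    4    5
  e   5    4    4    4    4    4    4
Edit distance = dp[5][6] = 4

4


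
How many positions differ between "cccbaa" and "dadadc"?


Comparing "cccbaa" and "dadadc" position by position:
  Position 0: 'c' vs 'd' => DIFFER
  Position 1: 'c' vs 'a' => DIFFER
  Position 2: 'c' vs 'd' => DIFFER
  Position 3: 'b' vs 'a' => DIFFER
  Position 4: 'a' vs 'd' => DIFFER
  Position 5: 'a' vs 'c' => DIFFER
Positions that differ: 6

6


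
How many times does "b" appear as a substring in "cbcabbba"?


Searching for "b" in "cbcabbba"
Scanning each position:
  Position 0: "c" => no
  Position 1: "b" => MATCH
  Position 2: "c" => no
  Position 3: "a" => no
  Position 4: "b" => MATCH
  Position 5: "b" => MATCH
  Position 6: "b" => MATCH
  Position 7: "a" => no
Total occurrences: 4

4


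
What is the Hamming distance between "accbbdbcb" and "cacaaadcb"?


Comparing "accbbdbcb" and "cacaaadcb" position by position:
  Position 0: 'a' vs 'c' => differ
  Position 1: 'c' vs 'a' => differ
  Position 2: 'c' vs 'c' => same
  Position 3: 'b' vs 'a' => differ
  Position 4: 'b' vs 'a' => differ
  Position 5: 'd' vs 'a' => differ
  Position 6: 'b' vs 'd' => differ
  Position 7: 'c' vs 'c' => same
  Position 8: 'b' vs 'b' => same
Total differences (Hamming distance): 6

6


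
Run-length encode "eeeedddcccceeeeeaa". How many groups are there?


Input: eeeedddcccceeeeeaa
Scanning for consecutive runs:
  Group 1: 'e' x 4 (positions 0-3)
  Group 2: 'd' x 3 (positions 4-6)
  Group 3: 'c' x 4 (positions 7-10)
  Group 4: 'e' x 5 (positions 11-15)
  Group 5: 'a' x 2 (positions 16-17)
Total groups: 5

5


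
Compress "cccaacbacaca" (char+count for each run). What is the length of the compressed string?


Input: cccaacbacaca
Runs:
  'c' x 3 => "c3"
  'a' x 2 => "a2"
  'c' x 1 => "c1"
  'b' x 1 => "b1"
  'a' x 1 => "a1"
  'c' x 1 => "c1"
  'a' x 1 => "a1"
  'c' x 1 => "c1"
  'a' x 1 => "a1"
Compressed: "c3a2c1b1a1c1a1c1a1"
Compressed length: 18

18


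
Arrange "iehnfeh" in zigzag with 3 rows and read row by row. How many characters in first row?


Zigzag "iehnfeh" into 3 rows:
Placing characters:
  'i' => row 0
  'e' => row 1
  'h' => row 2
  'n' => row 1
  'f' => row 0
  'e' => row 1
  'h' => row 2
Rows:
  Row 0: "if"
  Row 1: "ene"
  Row 2: "hh"
First row length: 2

2


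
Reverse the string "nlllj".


Input: nlllj
Reading characters right to left:
  Position 4: 'j'
  Position 3: 'l'
  Position 2: 'l'
  Position 1: 'l'
  Position 0: 'n'
Reversed: jllln

jllln


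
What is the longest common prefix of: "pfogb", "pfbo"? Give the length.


Words: pfogb, pfbo
  Position 0: all 'p' => match
  Position 1: all 'f' => match
  Position 2: ('o', 'b') => mismatch, stop
LCP = "pf" (length 2)

2


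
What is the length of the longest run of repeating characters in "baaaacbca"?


Input: "baaaacbca"
Scanning for longest run:
  Position 1 ('a'): new char, reset run to 1
  Position 2 ('a'): continues run of 'a', length=2
  Position 3 ('a'): continues run of 'a', length=3
  Position 4 ('a'): continues run of 'a', length=4
  Position 5 ('c'): new char, reset run to 1
  Position 6 ('b'): new char, reset run to 1
  Position 7 ('c'): new char, reset run to 1
  Position 8 ('a'): new char, reset run to 1
Longest run: 'a' with length 4

4


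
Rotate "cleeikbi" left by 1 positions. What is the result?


Input: "cleeikbi", rotate left by 1
First 1 characters: "c"
Remaining characters: "leeikbi"
Concatenate remaining + first: "leeikbi" + "c" = "leeikbic"

leeikbic


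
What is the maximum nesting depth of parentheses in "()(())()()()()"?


Input: "()(())()()()()"
Tracking depth:
  Position 0 '(': depth becomes 1
  Position 1 ')': depth becomes 0
  Position 2 '(': depth becomes 1
  Position 3 '(': depth becomes 2
  Position 4 ')': depth becomes 1
  Position 5 ')': depth becomes 0
  Position 6 '(': depth becomes 1
  Position 7 ')': depth becomes 0
  Position 8 '(': depth becomes 1
  Position 9 ')': depth becomes 0
  Position 10 '(': depth becomes 1
  Position 11 ')': depth becomes 0
  Position 12 '(': depth becomes 1
  Position 13 ')': depth becomes 0
Maximum depth reached: 2

2


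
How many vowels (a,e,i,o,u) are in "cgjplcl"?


Input: cgjplcl
Checking each character:
  'c' at position 0: consonant
  'g' at position 1: consonant
  'j' at position 2: consonant
  'p' at position 3: consonant
  'l' at position 4: consonant
  'c' at position 5: consonant
  'l' at position 6: consonant
Total vowels: 0

0


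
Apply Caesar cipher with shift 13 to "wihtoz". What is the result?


Caesar cipher: shift "wihtoz" by 13
  'w' (pos 22) + 13 = pos 9 = 'j'
  'i' (pos 8) + 13 = pos 21 = 'v'
  'h' (pos 7) + 13 = pos 20 = 'u'
  't' (pos 19) + 13 = pos 6 = 'g'
  'o' (pos 14) + 13 = pos 1 = 'b'
  'z' (pos 25) + 13 = pos 12 = 'm'
Result: jvugbm

jvugbm


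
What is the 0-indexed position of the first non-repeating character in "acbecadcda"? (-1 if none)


Input: acbecadcda
Character frequencies:
  'a': 3
  'b': 1
  'c': 3
  'd': 2
  'e': 1
Scanning left to right for freq == 1:
  Position 0 ('a'): freq=3, skip
  Position 1 ('c'): freq=3, skip
  Position 2 ('b'): unique! => answer = 2

2


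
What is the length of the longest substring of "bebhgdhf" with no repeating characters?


Input: "bebhgdhf"
Sliding window (track last position of each char):
  Position 0 ('b'): window [0,0] length 1 -- new best
  Position 1 ('e'): window [0,1] length 2 -- new best
  Position 2 ('b'): repeat (last at 0), move window start to 1
  Position 2 ('b'): window [1,2] length 2
  Position 3 ('h'): window [1,3] length 3 -- new best
  Position 4 ('g'): window [1,4] length 4 -- new best
  Position 5 ('d'): window [1,5] length 5 -- new best
  Position 6 ('h'): repeat (last at 3), move window start to 4
  Position 6 ('h'): window [4,6] length 3
  Position 7 ('f'): window [4,7] length 4
Longest substring with no repeats: "ebhgd" with length 5

5


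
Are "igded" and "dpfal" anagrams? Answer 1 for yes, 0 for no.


Strings: "igded", "dpfal"
Sorted first:  ddegi
Sorted second: adflp
Differ at position 0: 'd' vs 'a' => not anagrams

0


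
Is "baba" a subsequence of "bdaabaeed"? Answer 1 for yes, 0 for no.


Check if "baba" is a subsequence of "bdaabaeed"
Greedy scan:
  Position 0 ('b'): matches sub[0] = 'b'
  Position 1 ('d'): no match needed
  Position 2 ('a'): matches sub[1] = 'a'
  Position 3 ('a'): no match needed
  Position 4 ('b'): matches sub[2] = 'b'
  Position 5 ('a'): matches sub[3] = 'a'
  Position 6 ('e'): no match needed
  Position 7 ('e'): no match needed
  Position 8 ('d'): no match needed
All 4 characters matched => is a subsequence

1


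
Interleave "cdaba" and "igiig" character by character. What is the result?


Interleaving "cdaba" and "igiig":
  Position 0: 'c' from first, 'i' from second => "ci"
  Position 1: 'd' from first, 'g' from second => "dg"
  Position 2: 'a' from first, 'i' from second => "ai"
  Position 3: 'b' from first, 'i' from second => "bi"
  Position 4: 'a' from first, 'g' from second => "ag"
Result: cidgaibiag

cidgaibiag


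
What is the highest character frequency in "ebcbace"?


Input: ebcbace
Character counts:
  'a': 1
  'b': 2
  'c': 2
  'e': 2
Maximum frequency: 2

2


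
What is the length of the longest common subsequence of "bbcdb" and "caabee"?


LCS of "bbcdb" and "caabee"
DP table:
           c    a    a    b    e    e
      0    0    0    0    0    0    0
  b   0    0    0    0    1    1    1
  b   0    0    0    0    1    1    1
  c   0    1    1    1    1    1    1
  d   0    1    1    1    1    1    1
  b   0    1    1    1    2    2    2
LCS length = dp[5][6] = 2

2


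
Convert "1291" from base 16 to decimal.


Input: "1291" in base 16
Positional expansion:
  Digit '1' (value 1) x 16^3 = 4096
  Digit '2' (value 2) x 16^2 = 512
  Digit '9' (value 9) x 16^1 = 144
  Digit '1' (value 1) x 16^0 = 1
Sum = 4753

4753


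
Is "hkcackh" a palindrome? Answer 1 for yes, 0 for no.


Input: hkcackh
Reversed: hkcackh
  Compare pos 0 ('h') with pos 6 ('h'): match
  Compare pos 1 ('k') with pos 5 ('k'): match
  Compare pos 2 ('c') with pos 4 ('c'): match
Result: palindrome

1


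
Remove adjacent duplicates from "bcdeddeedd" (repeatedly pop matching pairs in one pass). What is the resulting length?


Input: bcdeddeedd
Stack-based adjacent duplicate removal:
  Read 'b': push. Stack: b
  Read 'c': push. Stack: bc
  Read 'd': push. Stack: bcd
  Read 'e': push. Stack: bcde
  Read 'd': push. Stack: bcded
  Read 'd': matches stack top 'd' => pop. Stack: bcde
  Read 'e': matches stack top 'e' => pop. Stack: bcd
  Read 'e': push. Stack: bcde
  Read 'd': push. Stack: bcded
  Read 'd': matches stack top 'd' => pop. Stack: bcde
Final stack: "bcde" (length 4)

4


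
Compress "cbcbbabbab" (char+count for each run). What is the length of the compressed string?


Input: cbcbbabbab
Runs:
  'c' x 1 => "c1"
  'b' x 1 => "b1"
  'c' x 1 => "c1"
  'b' x 2 => "b2"
  'a' x 1 => "a1"
  'b' x 2 => "b2"
  'a' x 1 => "a1"
  'b' x 1 => "b1"
Compressed: "c1b1c1b2a1b2a1b1"
Compressed length: 16

16


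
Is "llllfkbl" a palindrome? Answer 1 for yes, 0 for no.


Input: llllfkbl
Reversed: lbkfllll
  Compare pos 0 ('l') with pos 7 ('l'): match
  Compare pos 1 ('l') with pos 6 ('b'): MISMATCH
  Compare pos 2 ('l') with pos 5 ('k'): MISMATCH
  Compare pos 3 ('l') with pos 4 ('f'): MISMATCH
Result: not a palindrome

0


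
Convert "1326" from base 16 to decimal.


Input: "1326" in base 16
Positional expansion:
  Digit '1' (value 1) x 16^3 = 4096
  Digit '3' (value 3) x 16^2 = 768
  Digit '2' (value 2) x 16^1 = 32
  Digit '6' (value 6) x 16^0 = 6
Sum = 4902

4902


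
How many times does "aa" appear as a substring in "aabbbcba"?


Searching for "aa" in "aabbbcba"
Scanning each position:
  Position 0: "aa" => MATCH
  Position 1: "ab" => no
  Position 2: "bb" => no
  Position 3: "bb" => no
  Position 4: "bc" => no
  Position 5: "cb" => no
  Position 6: "ba" => no
Total occurrences: 1

1


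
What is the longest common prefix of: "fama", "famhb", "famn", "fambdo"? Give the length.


Words: fama, famhb, famn, fambdo
  Position 0: all 'f' => match
  Position 1: all 'a' => match
  Position 2: all 'm' => match
  Position 3: ('a', 'h', 'n', 'b') => mismatch, stop
LCP = "fam" (length 3)

3


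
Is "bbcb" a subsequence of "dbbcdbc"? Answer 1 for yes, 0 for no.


Check if "bbcb" is a subsequence of "dbbcdbc"
Greedy scan:
  Position 0 ('d'): no match needed
  Position 1 ('b'): matches sub[0] = 'b'
  Position 2 ('b'): matches sub[1] = 'b'
  Position 3 ('c'): matches sub[2] = 'c'
  Position 4 ('d'): no match needed
  Position 5 ('b'): matches sub[3] = 'b'
  Position 6 ('c'): no match needed
All 4 characters matched => is a subsequence

1


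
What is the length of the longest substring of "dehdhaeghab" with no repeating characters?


Input: "dehdhaeghab"
Sliding window (track last position of each char):
  Position 0 ('d'): window [0,0] length 1 -- new best
  Position 1 ('e'): window [0,1] length 2 -- new best
  Position 2 ('h'): window [0,2] length 3 -- new best
  Position 3 ('d'): repeat (last at 0), move window start to 1
  Position 3 ('d'): window [1,3] length 3
  Position 4 ('h'): repeat (last at 2), move window start to 3
  Position 4 ('h'): window [3,4] length 2
  Position 5 ('a'): window [3,5] length 3
  Position 6 ('e'): window [3,6] length 4 -- new best
  Position 7 ('g'): window [3,7] length 5 -- new best
  Position 8 ('h'): repeat (last at 4), move window start to 5
  Position 8 ('h'): window [5,8] length 4
  Position 9 ('a'): repeat (last at 5), move window start to 6
  Position 9 ('a'): window [6,9] length 4
  Position 10 ('b'): window [6,10] length 5
Longest substring with no repeats: "dhaeg" with length 5

5


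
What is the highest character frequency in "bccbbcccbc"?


Input: bccbbcccbc
Character counts:
  'b': 4
  'c': 6
Maximum frequency: 6

6


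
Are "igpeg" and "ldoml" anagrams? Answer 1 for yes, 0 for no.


Strings: "igpeg", "ldoml"
Sorted first:  eggip
Sorted second: dllmo
Differ at position 0: 'e' vs 'd' => not anagrams

0


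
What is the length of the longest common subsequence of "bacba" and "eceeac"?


LCS of "bacba" and "eceeac"
DP table:
           e    c    e    e    a    c
      0    0    0    0    0    0    0
  b   0    0    0    0    0    0    0
  a   0    0    0    0    0    1    1
  c   0    0    1    1    1    1    2
  b   0    0    1    1    1    1    2
  a   0    0    1    1    1    2    2
LCS length = dp[5][6] = 2

2


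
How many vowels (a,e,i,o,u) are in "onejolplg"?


Input: onejolplg
Checking each character:
  'o' at position 0: vowel (running total: 1)
  'n' at position 1: consonant
  'e' at position 2: vowel (running total: 2)
  'j' at position 3: consonant
  'o' at position 4: vowel (running total: 3)
  'l' at position 5: consonant
  'p' at position 6: consonant
  'l' at position 7: consonant
  'g' at position 8: consonant
Total vowels: 3

3


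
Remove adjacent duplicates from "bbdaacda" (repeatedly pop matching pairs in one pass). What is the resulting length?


Input: bbdaacda
Stack-based adjacent duplicate removal:
  Read 'b': push. Stack: b
  Read 'b': matches stack top 'b' => pop. Stack: (empty)
  Read 'd': push. Stack: d
  Read 'a': push. Stack: da
  Read 'a': matches stack top 'a' => pop. Stack: d
  Read 'c': push. Stack: dc
  Read 'd': push. Stack: dcd
  Read 'a': push. Stack: dcda
Final stack: "dcda" (length 4)

4


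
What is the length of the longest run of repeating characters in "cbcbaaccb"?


Input: "cbcbaaccb"
Scanning for longest run:
  Position 1 ('b'): new char, reset run to 1
  Position 2 ('c'): new char, reset run to 1
  Position 3 ('b'): new char, reset run to 1
  Position 4 ('a'): new char, reset run to 1
  Position 5 ('a'): continues run of 'a', length=2
  Position 6 ('c'): new char, reset run to 1
  Position 7 ('c'): continues run of 'c', length=2
  Position 8 ('b'): new char, reset run to 1
Longest run: 'a' with length 2

2


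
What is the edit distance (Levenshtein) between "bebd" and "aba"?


Computing edit distance: "bebd" -> "aba"
DP table:
           a    b    a
      0    1    2    3
  b   1    1    1    2
  e   2    2    2    2
  b   3    3    2    3
  d   4    4    3    3
Edit distance = dp[4][3] = 3

3


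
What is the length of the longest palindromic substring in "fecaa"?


Input: "fecaa"
Checking substrings for palindromes:
  [3:5] "aa" (len 2) => palindrome
Longest palindromic substring: "aa" with length 2

2


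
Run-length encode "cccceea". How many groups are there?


Input: cccceea
Scanning for consecutive runs:
  Group 1: 'c' x 4 (positions 0-3)
  Group 2: 'e' x 2 (positions 4-5)
  Group 3: 'a' x 1 (positions 6-6)
Total groups: 3

3


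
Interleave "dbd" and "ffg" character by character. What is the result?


Interleaving "dbd" and "ffg":
  Position 0: 'd' from first, 'f' from second => "df"
  Position 1: 'b' from first, 'f' from second => "bf"
  Position 2: 'd' from first, 'g' from second => "dg"
Result: dfbfdg

dfbfdg


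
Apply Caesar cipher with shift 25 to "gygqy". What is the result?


Caesar cipher: shift "gygqy" by 25
  'g' (pos 6) + 25 = pos 5 = 'f'
  'y' (pos 24) + 25 = pos 23 = 'x'
  'g' (pos 6) + 25 = pos 5 = 'f'
  'q' (pos 16) + 25 = pos 15 = 'p'
  'y' (pos 24) + 25 = pos 23 = 'x'
Result: fxfpx

fxfpx


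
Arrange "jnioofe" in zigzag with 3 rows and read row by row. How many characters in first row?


Zigzag "jnioofe" into 3 rows:
Placing characters:
  'j' => row 0
  'n' => row 1
  'i' => row 2
  'o' => row 1
  'o' => row 0
  'f' => row 1
  'e' => row 2
Rows:
  Row 0: "jo"
  Row 1: "nof"
  Row 2: "ie"
First row length: 2

2


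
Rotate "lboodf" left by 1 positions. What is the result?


Input: "lboodf", rotate left by 1
First 1 characters: "l"
Remaining characters: "boodf"
Concatenate remaining + first: "boodf" + "l" = "boodfl"

boodfl


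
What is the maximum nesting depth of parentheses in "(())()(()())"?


Input: "(())()(()())"
Tracking depth:
  Position 0 '(': depth becomes 1
  Position 1 '(': depth becomes 2
  Position 2 ')': depth becomes 1
  Position 3 ')': depth becomes 0
  Position 4 '(': depth becomes 1
  Position 5 ')': depth becomes 0
  Position 6 '(': depth becomes 1
  Position 7 '(': depth becomes 2
  Position 8 ')': depth becomes 1
  Position 9 '(': depth becomes 2
  Position 10 ')': depth becomes 1
  Position 11 ')': depth becomes 0
Maximum depth reached: 2

2


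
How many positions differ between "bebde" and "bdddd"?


Comparing "bebde" and "bdddd" position by position:
  Position 0: 'b' vs 'b' => same
  Position 1: 'e' vs 'd' => DIFFER
  Position 2: 'b' vs 'd' => DIFFER
  Position 3: 'd' vs 'd' => same
  Position 4: 'e' vs 'd' => DIFFER
Positions that differ: 3

3


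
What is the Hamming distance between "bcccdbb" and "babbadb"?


Comparing "bcccdbb" and "babbadb" position by position:
  Position 0: 'b' vs 'b' => same
  Position 1: 'c' vs 'a' => differ
  Position 2: 'c' vs 'b' => differ
  Position 3: 'c' vs 'b' => differ
  Position 4: 'd' vs 'a' => differ
  Position 5: 'b' vs 'd' => differ
  Position 6: 'b' vs 'b' => same
Total differences (Hamming distance): 5

5


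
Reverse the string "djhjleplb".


Input: djhjleplb
Reading characters right to left:
  Position 8: 'b'
  Position 7: 'l'
  Position 6: 'p'
  Position 5: 'e'
  Position 4: 'l'
  Position 3: 'j'
  Position 2: 'h'
  Position 1: 'j'
  Position 0: 'd'
Reversed: blpeljhjd

blpeljhjd


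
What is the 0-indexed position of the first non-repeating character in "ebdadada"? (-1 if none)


Input: ebdadada
Character frequencies:
  'a': 3
  'b': 1
  'd': 3
  'e': 1
Scanning left to right for freq == 1:
  Position 0 ('e'): unique! => answer = 0

0


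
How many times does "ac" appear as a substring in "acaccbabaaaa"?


Searching for "ac" in "acaccbabaaaa"
Scanning each position:
  Position 0: "ac" => MATCH
  Position 1: "ca" => no
  Position 2: "ac" => MATCH
  Position 3: "cc" => no
  Position 4: "cb" => no
  Position 5: "ba" => no
  Position 6: "ab" => no
  Position 7: "ba" => no
  Position 8: "aa" => no
  Position 9: "aa" => no
  Position 10: "aa" => no
Total occurrences: 2

2


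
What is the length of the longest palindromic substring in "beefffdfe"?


Input: "beefffdfe"
Checking substrings for palindromes:
  [3:6] "fff" (len 3) => palindrome
  [5:8] "fdf" (len 3) => palindrome
  [1:3] "ee" (len 2) => palindrome
  [3:5] "ff" (len 2) => palindrome
  [4:6] "ff" (len 2) => palindrome
Longest palindromic substring: "fff" with length 3

3


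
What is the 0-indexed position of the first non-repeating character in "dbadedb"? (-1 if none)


Input: dbadedb
Character frequencies:
  'a': 1
  'b': 2
  'd': 3
  'e': 1
Scanning left to right for freq == 1:
  Position 0 ('d'): freq=3, skip
  Position 1 ('b'): freq=2, skip
  Position 2 ('a'): unique! => answer = 2

2


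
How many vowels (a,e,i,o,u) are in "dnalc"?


Input: dnalc
Checking each character:
  'd' at position 0: consonant
  'n' at position 1: consonant
  'a' at position 2: vowel (running total: 1)
  'l' at position 3: consonant
  'c' at position 4: consonant
Total vowels: 1

1


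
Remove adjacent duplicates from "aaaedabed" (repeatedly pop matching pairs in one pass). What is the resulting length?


Input: aaaedabed
Stack-based adjacent duplicate removal:
  Read 'a': push. Stack: a
  Read 'a': matches stack top 'a' => pop. Stack: (empty)
  Read 'a': push. Stack: a
  Read 'e': push. Stack: ae
  Read 'd': push. Stack: aed
  Read 'a': push. Stack: aeda
  Read 'b': push. Stack: aedab
  Read 'e': push. Stack: aedabe
  Read 'd': push. Stack: aedabed
Final stack: "aedabed" (length 7)

7


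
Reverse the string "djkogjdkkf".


Input: djkogjdkkf
Reading characters right to left:
  Position 9: 'f'
  Position 8: 'k'
  Position 7: 'k'
  Position 6: 'd'
  Position 5: 'j'
  Position 4: 'g'
  Position 3: 'o'
  Position 2: 'k'
  Position 1: 'j'
  Position 0: 'd'
Reversed: fkkdjgokjd

fkkdjgokjd


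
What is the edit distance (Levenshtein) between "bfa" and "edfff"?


Computing edit distance: "bfa" -> "edfff"
DP table:
           e    d    f    f    f
      0    1    2    3    4    5
  b   1    1    2    3    4    5
  f   2    2    2    2    3    4
  a   3    3    3    3    3    4
Edit distance = dp[3][5] = 4

4


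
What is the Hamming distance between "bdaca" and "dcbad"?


Comparing "bdaca" and "dcbad" position by position:
  Position 0: 'b' vs 'd' => differ
  Position 1: 'd' vs 'c' => differ
  Position 2: 'a' vs 'b' => differ
  Position 3: 'c' vs 'a' => differ
  Position 4: 'a' vs 'd' => differ
Total differences (Hamming distance): 5

5


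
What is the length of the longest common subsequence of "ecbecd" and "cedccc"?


LCS of "ecbecd" and "cedccc"
DP table:
           c    e    d    c    c    c
      0    0    0    0    0    0    0
  e   0    0    1    1    1    1    1
  c   0    1    1    1    2    2    2
  b   0    1    1    1    2    2    2
  e   0    1    2    2    2    2    2
  c   0    1    2    2    3    3    3
  d   0    1    2    3    3    3    3
LCS length = dp[6][6] = 3

3


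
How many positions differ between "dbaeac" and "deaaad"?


Comparing "dbaeac" and "deaaad" position by position:
  Position 0: 'd' vs 'd' => same
  Position 1: 'b' vs 'e' => DIFFER
  Position 2: 'a' vs 'a' => same
  Position 3: 'e' vs 'a' => DIFFER
  Position 4: 'a' vs 'a' => same
  Position 5: 'c' vs 'd' => DIFFER
Positions that differ: 3

3


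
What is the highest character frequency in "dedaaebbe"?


Input: dedaaebbe
Character counts:
  'a': 2
  'b': 2
  'd': 2
  'e': 3
Maximum frequency: 3

3


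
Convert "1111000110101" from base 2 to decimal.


Input: "1111000110101" in base 2
Positional expansion:
  Digit '1' (value 1) x 2^12 = 4096
  Digit '1' (value 1) x 2^11 = 2048
  Digit '1' (value 1) x 2^10 = 1024
  Digit '1' (value 1) x 2^9 = 512
  Digit '0' (value 0) x 2^8 = 0
  Digit '0' (value 0) x 2^7 = 0
  Digit '0' (value 0) x 2^6 = 0
  Digit '1' (value 1) x 2^5 = 32
  Digit '1' (value 1) x 2^4 = 16
  Digit '0' (value 0) x 2^3 = 0
  Digit '1' (value 1) x 2^2 = 4
  Digit '0' (value 0) x 2^1 = 0
  Digit '1' (value 1) x 2^0 = 1
Sum = 7733

7733


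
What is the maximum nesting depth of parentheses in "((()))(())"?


Input: "((()))(())"
Tracking depth:
  Position 0 '(': depth becomes 1
  Position 1 '(': depth becomes 2
  Position 2 '(': depth becomes 3
  Position 3 ')': depth becomes 2
  Position 4 ')': depth becomes 1
  Position 5 ')': depth becomes 0
  Position 6 '(': depth becomes 1
  Position 7 '(': depth becomes 2
  Position 8 ')': depth becomes 1
  Position 9 ')': depth becomes 0
Maximum depth reached: 3

3


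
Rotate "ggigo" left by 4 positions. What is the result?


Input: "ggigo", rotate left by 4
First 4 characters: "ggig"
Remaining characters: "o"
Concatenate remaining + first: "o" + "ggig" = "oggig"

oggig


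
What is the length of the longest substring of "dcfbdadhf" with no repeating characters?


Input: "dcfbdadhf"
Sliding window (track last position of each char):
  Position 0 ('d'): window [0,0] length 1 -- new best
  Position 1 ('c'): window [0,1] length 2 -- new best
  Position 2 ('f'): window [0,2] length 3 -- new best
  Position 3 ('b'): window [0,3] length 4 -- new best
  Position 4 ('d'): repeat (last at 0), move window start to 1
  Position 4 ('d'): window [1,4] length 4
  Position 5 ('a'): window [1,5] length 5 -- new best
  Position 6 ('d'): repeat (last at 4), move window start to 5
  Position 6 ('d'): window [5,6] length 2
  Position 7 ('h'): window [5,7] length 3
  Position 8 ('f'): window [5,8] length 4
Longest substring with no repeats: "cfbda" with length 5

5


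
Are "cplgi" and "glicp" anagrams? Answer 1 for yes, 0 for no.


Strings: "cplgi", "glicp"
Sorted first:  cgilp
Sorted second: cgilp
Sorted forms match => anagrams

1


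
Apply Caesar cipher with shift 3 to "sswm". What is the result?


Caesar cipher: shift "sswm" by 3
  's' (pos 18) + 3 = pos 21 = 'v'
  's' (pos 18) + 3 = pos 21 = 'v'
  'w' (pos 22) + 3 = pos 25 = 'z'
  'm' (pos 12) + 3 = pos 15 = 'p'
Result: vvzp

vvzp


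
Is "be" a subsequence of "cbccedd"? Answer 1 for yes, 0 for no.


Check if "be" is a subsequence of "cbccedd"
Greedy scan:
  Position 0 ('c'): no match needed
  Position 1 ('b'): matches sub[0] = 'b'
  Position 2 ('c'): no match needed
  Position 3 ('c'): no match needed
  Position 4 ('e'): matches sub[1] = 'e'
  Position 5 ('d'): no match needed
  Position 6 ('d'): no match needed
All 2 characters matched => is a subsequence

1


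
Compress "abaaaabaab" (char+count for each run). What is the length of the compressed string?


Input: abaaaabaab
Runs:
  'a' x 1 => "a1"
  'b' x 1 => "b1"
  'a' x 4 => "a4"
  'b' x 1 => "b1"
  'a' x 2 => "a2"
  'b' x 1 => "b1"
Compressed: "a1b1a4b1a2b1"
Compressed length: 12

12


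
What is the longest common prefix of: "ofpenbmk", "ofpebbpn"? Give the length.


Words: ofpenbmk, ofpebbpn
  Position 0: all 'o' => match
  Position 1: all 'f' => match
  Position 2: all 'p' => match
  Position 3: all 'e' => match
  Position 4: ('n', 'b') => mismatch, stop
LCP = "ofpe" (length 4)

4


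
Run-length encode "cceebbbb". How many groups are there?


Input: cceebbbb
Scanning for consecutive runs:
  Group 1: 'c' x 2 (positions 0-1)
  Group 2: 'e' x 2 (positions 2-3)
  Group 3: 'b' x 4 (positions 4-7)
Total groups: 3

3


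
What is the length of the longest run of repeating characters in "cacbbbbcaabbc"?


Input: "cacbbbbcaabbc"
Scanning for longest run:
  Position 1 ('a'): new char, reset run to 1
  Position 2 ('c'): new char, reset run to 1
  Position 3 ('b'): new char, reset run to 1
  Position 4 ('b'): continues run of 'b', length=2
  Position 5 ('b'): continues run of 'b', length=3
  Position 6 ('b'): continues run of 'b', length=4
  Position 7 ('c'): new char, reset run to 1
  Position 8 ('a'): new char, reset run to 1
  Position 9 ('a'): continues run of 'a', length=2
  Position 10 ('b'): new char, reset run to 1
  Position 11 ('b'): continues run of 'b', length=2
  Position 12 ('c'): new char, reset run to 1
Longest run: 'b' with length 4

4


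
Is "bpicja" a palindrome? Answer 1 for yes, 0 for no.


Input: bpicja
Reversed: ajcipb
  Compare pos 0 ('b') with pos 5 ('a'): MISMATCH
  Compare pos 1 ('p') with pos 4 ('j'): MISMATCH
  Compare pos 2 ('i') with pos 3 ('c'): MISMATCH
Result: not a palindrome

0


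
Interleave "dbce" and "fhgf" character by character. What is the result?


Interleaving "dbce" and "fhgf":
  Position 0: 'd' from first, 'f' from second => "df"
  Position 1: 'b' from first, 'h' from second => "bh"
  Position 2: 'c' from first, 'g' from second => "cg"
  Position 3: 'e' from first, 'f' from second => "ef"
Result: dfbhcgef

dfbhcgef


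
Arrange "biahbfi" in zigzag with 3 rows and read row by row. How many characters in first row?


Zigzag "biahbfi" into 3 rows:
Placing characters:
  'b' => row 0
  'i' => row 1
  'a' => row 2
  'h' => row 1
  'b' => row 0
  'f' => row 1
  'i' => row 2
Rows:
  Row 0: "bb"
  Row 1: "ihf"
  Row 2: "ai"
First row length: 2

2


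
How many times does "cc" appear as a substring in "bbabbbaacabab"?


Searching for "cc" in "bbabbbaacabab"
Scanning each position:
  Position 0: "bb" => no
  Position 1: "ba" => no
  Position 2: "ab" => no
  Position 3: "bb" => no
  Position 4: "bb" => no
  Position 5: "ba" => no
  Position 6: "aa" => no
  Position 7: "ac" => no
  Position 8: "ca" => no
  Position 9: "ab" => no
  Position 10: "ba" => no
  Position 11: "ab" => no
Total occurrences: 0

0


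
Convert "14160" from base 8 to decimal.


Input: "14160" in base 8
Positional expansion:
  Digit '1' (value 1) x 8^4 = 4096
  Digit '4' (value 4) x 8^3 = 2048
  Digit '1' (value 1) x 8^2 = 64
  Digit '6' (value 6) x 8^1 = 48
  Digit '0' (value 0) x 8^0 = 0
Sum = 6256

6256


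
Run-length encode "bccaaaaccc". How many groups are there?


Input: bccaaaaccc
Scanning for consecutive runs:
  Group 1: 'b' x 1 (positions 0-0)
  Group 2: 'c' x 2 (positions 1-2)
  Group 3: 'a' x 4 (positions 3-6)
  Group 4: 'c' x 3 (positions 7-9)
Total groups: 4

4


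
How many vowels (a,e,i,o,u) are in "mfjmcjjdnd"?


Input: mfjmcjjdnd
Checking each character:
  'm' at position 0: consonant
  'f' at position 1: consonant
  'j' at position 2: consonant
  'm' at position 3: consonant
  'c' at position 4: consonant
  'j' at position 5: consonant
  'j' at position 6: consonant
  'd' at position 7: consonant
  'n' at position 8: consonant
  'd' at position 9: consonant
Total vowels: 0

0


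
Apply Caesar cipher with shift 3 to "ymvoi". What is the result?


Caesar cipher: shift "ymvoi" by 3
  'y' (pos 24) + 3 = pos 1 = 'b'
  'm' (pos 12) + 3 = pos 15 = 'p'
  'v' (pos 21) + 3 = pos 24 = 'y'
  'o' (pos 14) + 3 = pos 17 = 'r'
  'i' (pos 8) + 3 = pos 11 = 'l'
Result: bpyrl

bpyrl


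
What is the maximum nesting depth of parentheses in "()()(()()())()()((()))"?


Input: "()()(()()())()()((()))"
Tracking depth:
  Position 0 '(': depth becomes 1
  Position 1 ')': depth becomes 0
  Position 2 '(': depth becomes 1
  Position 3 ')': depth becomes 0
  Position 4 '(': depth becomes 1
  Position 5 '(': depth becomes 2
  Position 6 ')': depth becomes 1
  Position 7 '(': depth becomes 2
  Position 8 ')': depth becomes 1
  Position 9 '(': depth becomes 2
  Position 10 ')': depth becomes 1
  Position 11 ')': depth becomes 0
  Position 12 '(': depth becomes 1
  Position 13 ')': depth becomes 0
  Position 14 '(': depth becomes 1
  Position 15 ')': depth becomes 0
  Position 16 '(': depth becomes 1
  Position 17 '(': depth becomes 2
  Position 18 '(': depth becomes 3
  Position 19 ')': depth becomes 2
  Position 20 ')': depth becomes 1
  Position 21 ')': depth becomes 0
Maximum depth reached: 3

3


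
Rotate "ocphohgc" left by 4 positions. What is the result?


Input: "ocphohgc", rotate left by 4
First 4 characters: "ocph"
Remaining characters: "ohgc"
Concatenate remaining + first: "ohgc" + "ocph" = "ohgcocph"

ohgcocph


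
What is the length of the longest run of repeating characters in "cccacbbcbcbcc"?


Input: "cccacbbcbcbcc"
Scanning for longest run:
  Position 1 ('c'): continues run of 'c', length=2
  Position 2 ('c'): continues run of 'c', length=3
  Position 3 ('a'): new char, reset run to 1
  Position 4 ('c'): new char, reset run to 1
  Position 5 ('b'): new char, reset run to 1
  Position 6 ('b'): continues run of 'b', length=2
  Position 7 ('c'): new char, reset run to 1
  Position 8 ('b'): new char, reset run to 1
  Position 9 ('c'): new char, reset run to 1
  Position 10 ('b'): new char, reset run to 1
  Position 11 ('c'): new char, reset run to 1
  Position 12 ('c'): continues run of 'c', length=2
Longest run: 'c' with length 3

3


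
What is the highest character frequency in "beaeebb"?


Input: beaeebb
Character counts:
  'a': 1
  'b': 3
  'e': 3
Maximum frequency: 3

3


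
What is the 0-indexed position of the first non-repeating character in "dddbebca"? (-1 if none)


Input: dddbebca
Character frequencies:
  'a': 1
  'b': 2
  'c': 1
  'd': 3
  'e': 1
Scanning left to right for freq == 1:
  Position 0 ('d'): freq=3, skip
  Position 1 ('d'): freq=3, skip
  Position 2 ('d'): freq=3, skip
  Position 3 ('b'): freq=2, skip
  Position 4 ('e'): unique! => answer = 4

4


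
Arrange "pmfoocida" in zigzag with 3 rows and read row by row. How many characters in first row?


Zigzag "pmfoocida" into 3 rows:
Placing characters:
  'p' => row 0
  'm' => row 1
  'f' => row 2
  'o' => row 1
  'o' => row 0
  'c' => row 1
  'i' => row 2
  'd' => row 1
  'a' => row 0
Rows:
  Row 0: "poa"
  Row 1: "mocd"
  Row 2: "fi"
First row length: 3

3


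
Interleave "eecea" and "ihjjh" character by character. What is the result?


Interleaving "eecea" and "ihjjh":
  Position 0: 'e' from first, 'i' from second => "ei"
  Position 1: 'e' from first, 'h' from second => "eh"
  Position 2: 'c' from first, 'j' from second => "cj"
  Position 3: 'e' from first, 'j' from second => "ej"
  Position 4: 'a' from first, 'h' from second => "ah"
Result: eiehcjejah

eiehcjejah


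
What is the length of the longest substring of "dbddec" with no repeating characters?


Input: "dbddec"
Sliding window (track last position of each char):
  Position 0 ('d'): window [0,0] length 1 -- new best
  Position 1 ('b'): window [0,1] length 2 -- new best
  Position 2 ('d'): repeat (last at 0), move window start to 1
  Position 2 ('d'): window [1,2] length 2
  Position 3 ('d'): repeat (last at 2), move window start to 3
  Position 3 ('d'): window [3,3] length 1
  Position 4 ('e'): window [3,4] length 2
  Position 5 ('c'): window [3,5] length 3 -- new best
Longest substring with no repeats: "dec" with length 3

3


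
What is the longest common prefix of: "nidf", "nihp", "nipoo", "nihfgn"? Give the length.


Words: nidf, nihp, nipoo, nihfgn
  Position 0: all 'n' => match
  Position 1: all 'i' => match
  Position 2: ('d', 'h', 'p', 'h') => mismatch, stop
LCP = "ni" (length 2)

2


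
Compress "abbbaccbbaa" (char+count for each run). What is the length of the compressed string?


Input: abbbaccbbaa
Runs:
  'a' x 1 => "a1"
  'b' x 3 => "b3"
  'a' x 1 => "a1"
  'c' x 2 => "c2"
  'b' x 2 => "b2"
  'a' x 2 => "a2"
Compressed: "a1b3a1c2b2a2"
Compressed length: 12

12


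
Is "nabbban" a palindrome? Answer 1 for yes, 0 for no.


Input: nabbban
Reversed: nabbban
  Compare pos 0 ('n') with pos 6 ('n'): match
  Compare pos 1 ('a') with pos 5 ('a'): match
  Compare pos 2 ('b') with pos 4 ('b'): match
Result: palindrome

1


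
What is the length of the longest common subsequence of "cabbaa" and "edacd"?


LCS of "cabbaa" and "edacd"
DP table:
           e    d    a    c    d
      0    0    0    0    0    0
  c   0    0    0    0    1    1
  a   0    0    0    1    1    1
  b   0    0    0    1    1    1
  b   0    0    0    1    1    1
  a   0    0    0    1    1    1
  a   0    0    0    1    1    1
LCS length = dp[6][5] = 1

1


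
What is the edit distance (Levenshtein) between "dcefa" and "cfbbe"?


Computing edit distance: "dcefa" -> "cfbbe"
DP table:
           c    f    b    b    e
      0    1    2    3    4    5
  d   1    1    2    3    4    5
  c   2    1    2    3    4    5
  e   3    2    2    3    4    4
  f   4    3    2    3    4    5
  a   5    4    3    3    4    5
Edit distance = dp[5][5] = 5

5


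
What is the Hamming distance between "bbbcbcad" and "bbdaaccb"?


Comparing "bbbcbcad" and "bbdaaccb" position by position:
  Position 0: 'b' vs 'b' => same
  Position 1: 'b' vs 'b' => same
  Position 2: 'b' vs 'd' => differ
  Position 3: 'c' vs 'a' => differ
  Position 4: 'b' vs 'a' => differ
  Position 5: 'c' vs 'c' => same
  Position 6: 'a' vs 'c' => differ
  Position 7: 'd' vs 'b' => differ
Total differences (Hamming distance): 5

5


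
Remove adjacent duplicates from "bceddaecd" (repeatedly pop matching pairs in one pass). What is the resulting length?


Input: bceddaecd
Stack-based adjacent duplicate removal:
  Read 'b': push. Stack: b
  Read 'c': push. Stack: bc
  Read 'e': push. Stack: bce
  Read 'd': push. Stack: bced
  Read 'd': matches stack top 'd' => pop. Stack: bce
  Read 'a': push. Stack: bcea
  Read 'e': push. Stack: bceae
  Read 'c': push. Stack: bceaec
  Read 'd': push. Stack: bceaecd
Final stack: "bceaecd" (length 7)

7
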